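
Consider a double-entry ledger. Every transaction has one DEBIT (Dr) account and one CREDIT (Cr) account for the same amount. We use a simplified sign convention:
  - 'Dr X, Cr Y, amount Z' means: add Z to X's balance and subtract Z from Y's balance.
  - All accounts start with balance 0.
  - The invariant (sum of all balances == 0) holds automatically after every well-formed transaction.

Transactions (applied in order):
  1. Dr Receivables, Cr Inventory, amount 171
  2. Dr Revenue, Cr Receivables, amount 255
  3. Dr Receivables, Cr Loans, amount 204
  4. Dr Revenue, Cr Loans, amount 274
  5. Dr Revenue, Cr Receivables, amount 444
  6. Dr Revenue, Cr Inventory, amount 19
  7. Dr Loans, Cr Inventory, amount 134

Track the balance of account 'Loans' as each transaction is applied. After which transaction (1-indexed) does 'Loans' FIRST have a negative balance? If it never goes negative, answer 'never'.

Answer: 3

Derivation:
After txn 1: Loans=0
After txn 2: Loans=0
After txn 3: Loans=-204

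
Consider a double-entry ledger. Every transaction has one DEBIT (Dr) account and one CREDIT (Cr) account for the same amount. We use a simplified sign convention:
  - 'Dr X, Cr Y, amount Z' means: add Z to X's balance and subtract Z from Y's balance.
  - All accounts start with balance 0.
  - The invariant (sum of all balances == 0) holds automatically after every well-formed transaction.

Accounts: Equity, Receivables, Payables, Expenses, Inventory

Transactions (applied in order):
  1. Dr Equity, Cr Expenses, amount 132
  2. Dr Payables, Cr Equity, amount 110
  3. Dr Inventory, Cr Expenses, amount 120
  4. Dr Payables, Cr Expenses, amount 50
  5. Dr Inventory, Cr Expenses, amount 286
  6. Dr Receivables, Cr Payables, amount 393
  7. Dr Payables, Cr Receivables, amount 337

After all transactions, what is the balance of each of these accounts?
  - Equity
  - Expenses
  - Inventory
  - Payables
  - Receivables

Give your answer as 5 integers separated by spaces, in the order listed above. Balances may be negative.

After txn 1 (Dr Equity, Cr Expenses, amount 132): Equity=132 Expenses=-132
After txn 2 (Dr Payables, Cr Equity, amount 110): Equity=22 Expenses=-132 Payables=110
After txn 3 (Dr Inventory, Cr Expenses, amount 120): Equity=22 Expenses=-252 Inventory=120 Payables=110
After txn 4 (Dr Payables, Cr Expenses, amount 50): Equity=22 Expenses=-302 Inventory=120 Payables=160
After txn 5 (Dr Inventory, Cr Expenses, amount 286): Equity=22 Expenses=-588 Inventory=406 Payables=160
After txn 6 (Dr Receivables, Cr Payables, amount 393): Equity=22 Expenses=-588 Inventory=406 Payables=-233 Receivables=393
After txn 7 (Dr Payables, Cr Receivables, amount 337): Equity=22 Expenses=-588 Inventory=406 Payables=104 Receivables=56

Answer: 22 -588 406 104 56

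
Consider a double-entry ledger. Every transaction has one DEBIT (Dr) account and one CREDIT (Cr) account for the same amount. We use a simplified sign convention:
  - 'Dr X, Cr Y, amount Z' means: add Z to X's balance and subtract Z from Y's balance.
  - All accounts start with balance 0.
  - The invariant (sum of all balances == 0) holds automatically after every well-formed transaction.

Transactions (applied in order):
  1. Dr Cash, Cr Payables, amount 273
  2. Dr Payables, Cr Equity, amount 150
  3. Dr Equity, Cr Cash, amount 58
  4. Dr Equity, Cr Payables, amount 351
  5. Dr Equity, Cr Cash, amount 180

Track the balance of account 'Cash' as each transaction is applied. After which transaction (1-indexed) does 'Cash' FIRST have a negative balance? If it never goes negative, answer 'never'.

After txn 1: Cash=273
After txn 2: Cash=273
After txn 3: Cash=215
After txn 4: Cash=215
After txn 5: Cash=35

Answer: never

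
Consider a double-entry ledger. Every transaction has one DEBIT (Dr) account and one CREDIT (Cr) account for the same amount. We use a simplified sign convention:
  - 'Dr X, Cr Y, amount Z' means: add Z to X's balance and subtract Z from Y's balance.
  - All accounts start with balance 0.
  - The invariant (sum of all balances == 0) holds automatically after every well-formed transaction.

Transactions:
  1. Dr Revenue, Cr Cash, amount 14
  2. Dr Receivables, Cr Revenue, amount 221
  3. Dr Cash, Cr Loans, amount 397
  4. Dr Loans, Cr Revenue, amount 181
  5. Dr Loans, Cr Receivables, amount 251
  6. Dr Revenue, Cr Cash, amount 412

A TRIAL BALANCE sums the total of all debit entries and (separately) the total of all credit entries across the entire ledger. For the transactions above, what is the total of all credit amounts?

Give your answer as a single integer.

Answer: 1476

Derivation:
Txn 1: credit+=14
Txn 2: credit+=221
Txn 3: credit+=397
Txn 4: credit+=181
Txn 5: credit+=251
Txn 6: credit+=412
Total credits = 1476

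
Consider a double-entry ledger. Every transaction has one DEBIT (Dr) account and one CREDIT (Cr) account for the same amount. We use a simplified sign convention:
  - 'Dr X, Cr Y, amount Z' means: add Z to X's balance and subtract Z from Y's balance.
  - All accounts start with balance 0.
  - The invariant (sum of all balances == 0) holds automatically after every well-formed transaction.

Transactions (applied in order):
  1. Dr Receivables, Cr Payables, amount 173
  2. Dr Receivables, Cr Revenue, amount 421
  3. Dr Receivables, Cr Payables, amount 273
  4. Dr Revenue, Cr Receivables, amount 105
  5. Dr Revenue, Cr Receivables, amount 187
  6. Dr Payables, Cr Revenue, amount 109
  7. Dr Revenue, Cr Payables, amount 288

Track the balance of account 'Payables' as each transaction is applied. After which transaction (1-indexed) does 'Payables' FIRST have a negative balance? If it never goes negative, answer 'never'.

After txn 1: Payables=-173

Answer: 1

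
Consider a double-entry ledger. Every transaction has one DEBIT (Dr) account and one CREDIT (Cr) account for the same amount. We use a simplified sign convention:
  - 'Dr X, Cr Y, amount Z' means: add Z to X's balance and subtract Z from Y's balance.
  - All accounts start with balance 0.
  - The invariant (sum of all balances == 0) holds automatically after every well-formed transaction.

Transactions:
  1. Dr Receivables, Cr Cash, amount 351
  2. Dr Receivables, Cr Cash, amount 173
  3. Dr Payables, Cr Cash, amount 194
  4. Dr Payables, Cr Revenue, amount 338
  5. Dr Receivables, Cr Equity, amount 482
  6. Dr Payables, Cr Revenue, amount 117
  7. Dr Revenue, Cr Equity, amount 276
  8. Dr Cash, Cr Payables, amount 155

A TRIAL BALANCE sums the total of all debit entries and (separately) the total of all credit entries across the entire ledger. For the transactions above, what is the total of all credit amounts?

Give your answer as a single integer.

Txn 1: credit+=351
Txn 2: credit+=173
Txn 3: credit+=194
Txn 4: credit+=338
Txn 5: credit+=482
Txn 6: credit+=117
Txn 7: credit+=276
Txn 8: credit+=155
Total credits = 2086

Answer: 2086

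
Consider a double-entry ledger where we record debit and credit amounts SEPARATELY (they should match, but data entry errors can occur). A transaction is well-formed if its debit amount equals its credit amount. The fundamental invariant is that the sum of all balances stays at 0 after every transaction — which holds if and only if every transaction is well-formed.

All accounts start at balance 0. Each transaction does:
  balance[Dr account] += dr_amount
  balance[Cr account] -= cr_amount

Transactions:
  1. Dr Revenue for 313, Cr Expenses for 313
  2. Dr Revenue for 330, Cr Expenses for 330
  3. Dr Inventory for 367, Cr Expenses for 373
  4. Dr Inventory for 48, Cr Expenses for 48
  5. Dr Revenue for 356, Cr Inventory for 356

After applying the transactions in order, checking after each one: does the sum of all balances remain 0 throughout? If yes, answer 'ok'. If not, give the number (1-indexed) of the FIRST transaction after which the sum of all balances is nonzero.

Answer: 3

Derivation:
After txn 1: dr=313 cr=313 sum_balances=0
After txn 2: dr=330 cr=330 sum_balances=0
After txn 3: dr=367 cr=373 sum_balances=-6
After txn 4: dr=48 cr=48 sum_balances=-6
After txn 5: dr=356 cr=356 sum_balances=-6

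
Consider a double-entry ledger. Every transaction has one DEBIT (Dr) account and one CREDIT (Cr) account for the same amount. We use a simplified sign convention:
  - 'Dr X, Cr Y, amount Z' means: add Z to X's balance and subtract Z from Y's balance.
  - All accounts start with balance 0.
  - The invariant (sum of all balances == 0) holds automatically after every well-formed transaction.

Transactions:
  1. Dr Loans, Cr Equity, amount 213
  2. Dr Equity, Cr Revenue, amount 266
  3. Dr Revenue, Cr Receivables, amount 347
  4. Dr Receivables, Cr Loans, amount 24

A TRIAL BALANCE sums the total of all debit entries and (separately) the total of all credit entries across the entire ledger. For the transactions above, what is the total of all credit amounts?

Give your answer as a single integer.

Answer: 850

Derivation:
Txn 1: credit+=213
Txn 2: credit+=266
Txn 3: credit+=347
Txn 4: credit+=24
Total credits = 850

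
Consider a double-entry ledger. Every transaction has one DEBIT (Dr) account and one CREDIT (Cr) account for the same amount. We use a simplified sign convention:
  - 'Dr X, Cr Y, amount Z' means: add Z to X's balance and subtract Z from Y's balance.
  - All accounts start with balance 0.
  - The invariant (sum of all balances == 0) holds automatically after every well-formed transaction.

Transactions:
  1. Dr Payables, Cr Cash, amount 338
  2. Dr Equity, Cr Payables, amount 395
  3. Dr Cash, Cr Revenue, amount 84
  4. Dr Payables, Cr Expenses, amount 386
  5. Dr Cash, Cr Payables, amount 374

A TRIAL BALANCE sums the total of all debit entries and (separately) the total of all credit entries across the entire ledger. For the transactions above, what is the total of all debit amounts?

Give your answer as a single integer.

Txn 1: debit+=338
Txn 2: debit+=395
Txn 3: debit+=84
Txn 4: debit+=386
Txn 5: debit+=374
Total debits = 1577

Answer: 1577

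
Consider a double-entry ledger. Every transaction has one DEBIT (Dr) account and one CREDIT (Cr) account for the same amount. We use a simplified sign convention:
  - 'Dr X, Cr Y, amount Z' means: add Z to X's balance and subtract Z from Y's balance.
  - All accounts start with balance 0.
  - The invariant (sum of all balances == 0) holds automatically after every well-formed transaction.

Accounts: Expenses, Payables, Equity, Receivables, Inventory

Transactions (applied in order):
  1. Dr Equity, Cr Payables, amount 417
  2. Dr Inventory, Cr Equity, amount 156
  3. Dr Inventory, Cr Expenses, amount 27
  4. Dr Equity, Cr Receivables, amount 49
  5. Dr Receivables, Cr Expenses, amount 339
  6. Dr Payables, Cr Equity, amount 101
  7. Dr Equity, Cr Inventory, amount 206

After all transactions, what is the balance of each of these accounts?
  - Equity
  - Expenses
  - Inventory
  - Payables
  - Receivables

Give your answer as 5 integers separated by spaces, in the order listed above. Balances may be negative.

Answer: 415 -366 -23 -316 290

Derivation:
After txn 1 (Dr Equity, Cr Payables, amount 417): Equity=417 Payables=-417
After txn 2 (Dr Inventory, Cr Equity, amount 156): Equity=261 Inventory=156 Payables=-417
After txn 3 (Dr Inventory, Cr Expenses, amount 27): Equity=261 Expenses=-27 Inventory=183 Payables=-417
After txn 4 (Dr Equity, Cr Receivables, amount 49): Equity=310 Expenses=-27 Inventory=183 Payables=-417 Receivables=-49
After txn 5 (Dr Receivables, Cr Expenses, amount 339): Equity=310 Expenses=-366 Inventory=183 Payables=-417 Receivables=290
After txn 6 (Dr Payables, Cr Equity, amount 101): Equity=209 Expenses=-366 Inventory=183 Payables=-316 Receivables=290
After txn 7 (Dr Equity, Cr Inventory, amount 206): Equity=415 Expenses=-366 Inventory=-23 Payables=-316 Receivables=290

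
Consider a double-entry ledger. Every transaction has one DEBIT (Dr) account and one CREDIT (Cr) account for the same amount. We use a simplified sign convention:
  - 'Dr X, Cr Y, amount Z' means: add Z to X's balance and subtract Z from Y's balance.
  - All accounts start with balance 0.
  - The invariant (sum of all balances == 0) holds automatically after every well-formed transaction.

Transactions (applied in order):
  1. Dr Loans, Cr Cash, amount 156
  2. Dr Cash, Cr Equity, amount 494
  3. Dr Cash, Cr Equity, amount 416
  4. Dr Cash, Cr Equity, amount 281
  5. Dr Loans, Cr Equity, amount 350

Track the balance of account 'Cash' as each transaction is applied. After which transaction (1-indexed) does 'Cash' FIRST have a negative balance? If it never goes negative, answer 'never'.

After txn 1: Cash=-156

Answer: 1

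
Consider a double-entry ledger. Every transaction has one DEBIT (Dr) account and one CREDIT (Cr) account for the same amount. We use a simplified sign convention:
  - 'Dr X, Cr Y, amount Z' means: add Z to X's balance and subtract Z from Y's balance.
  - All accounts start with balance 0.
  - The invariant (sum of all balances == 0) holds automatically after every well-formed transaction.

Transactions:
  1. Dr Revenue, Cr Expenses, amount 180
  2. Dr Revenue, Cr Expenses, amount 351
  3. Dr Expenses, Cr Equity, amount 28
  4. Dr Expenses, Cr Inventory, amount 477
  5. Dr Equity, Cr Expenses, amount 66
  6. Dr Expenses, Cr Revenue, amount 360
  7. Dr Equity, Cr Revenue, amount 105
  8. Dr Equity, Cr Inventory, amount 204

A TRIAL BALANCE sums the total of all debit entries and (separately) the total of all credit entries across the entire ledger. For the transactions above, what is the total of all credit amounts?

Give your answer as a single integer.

Txn 1: credit+=180
Txn 2: credit+=351
Txn 3: credit+=28
Txn 4: credit+=477
Txn 5: credit+=66
Txn 6: credit+=360
Txn 7: credit+=105
Txn 8: credit+=204
Total credits = 1771

Answer: 1771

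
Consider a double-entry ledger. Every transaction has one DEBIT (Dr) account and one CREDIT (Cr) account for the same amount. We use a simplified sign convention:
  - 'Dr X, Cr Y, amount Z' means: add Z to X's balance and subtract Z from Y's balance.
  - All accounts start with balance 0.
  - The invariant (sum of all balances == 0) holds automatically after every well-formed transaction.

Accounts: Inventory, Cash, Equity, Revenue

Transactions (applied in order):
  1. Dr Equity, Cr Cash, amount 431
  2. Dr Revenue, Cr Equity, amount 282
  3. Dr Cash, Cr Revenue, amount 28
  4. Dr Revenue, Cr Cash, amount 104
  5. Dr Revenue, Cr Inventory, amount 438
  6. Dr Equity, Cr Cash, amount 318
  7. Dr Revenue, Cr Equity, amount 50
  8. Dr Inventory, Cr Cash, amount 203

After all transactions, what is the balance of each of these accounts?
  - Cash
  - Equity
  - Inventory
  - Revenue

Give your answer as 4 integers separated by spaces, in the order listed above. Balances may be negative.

After txn 1 (Dr Equity, Cr Cash, amount 431): Cash=-431 Equity=431
After txn 2 (Dr Revenue, Cr Equity, amount 282): Cash=-431 Equity=149 Revenue=282
After txn 3 (Dr Cash, Cr Revenue, amount 28): Cash=-403 Equity=149 Revenue=254
After txn 4 (Dr Revenue, Cr Cash, amount 104): Cash=-507 Equity=149 Revenue=358
After txn 5 (Dr Revenue, Cr Inventory, amount 438): Cash=-507 Equity=149 Inventory=-438 Revenue=796
After txn 6 (Dr Equity, Cr Cash, amount 318): Cash=-825 Equity=467 Inventory=-438 Revenue=796
After txn 7 (Dr Revenue, Cr Equity, amount 50): Cash=-825 Equity=417 Inventory=-438 Revenue=846
After txn 8 (Dr Inventory, Cr Cash, amount 203): Cash=-1028 Equity=417 Inventory=-235 Revenue=846

Answer: -1028 417 -235 846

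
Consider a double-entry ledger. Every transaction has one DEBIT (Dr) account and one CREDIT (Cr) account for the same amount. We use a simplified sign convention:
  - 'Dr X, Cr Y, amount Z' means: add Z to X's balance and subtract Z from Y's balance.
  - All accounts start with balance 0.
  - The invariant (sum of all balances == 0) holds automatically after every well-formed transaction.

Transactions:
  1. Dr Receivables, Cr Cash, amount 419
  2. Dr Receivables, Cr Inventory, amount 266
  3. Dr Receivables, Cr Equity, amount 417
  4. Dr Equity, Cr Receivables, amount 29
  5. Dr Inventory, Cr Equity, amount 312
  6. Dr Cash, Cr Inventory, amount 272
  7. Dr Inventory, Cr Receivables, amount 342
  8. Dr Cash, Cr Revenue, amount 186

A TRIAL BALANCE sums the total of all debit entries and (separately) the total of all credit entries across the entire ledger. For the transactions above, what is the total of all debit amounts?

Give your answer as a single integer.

Txn 1: debit+=419
Txn 2: debit+=266
Txn 3: debit+=417
Txn 4: debit+=29
Txn 5: debit+=312
Txn 6: debit+=272
Txn 7: debit+=342
Txn 8: debit+=186
Total debits = 2243

Answer: 2243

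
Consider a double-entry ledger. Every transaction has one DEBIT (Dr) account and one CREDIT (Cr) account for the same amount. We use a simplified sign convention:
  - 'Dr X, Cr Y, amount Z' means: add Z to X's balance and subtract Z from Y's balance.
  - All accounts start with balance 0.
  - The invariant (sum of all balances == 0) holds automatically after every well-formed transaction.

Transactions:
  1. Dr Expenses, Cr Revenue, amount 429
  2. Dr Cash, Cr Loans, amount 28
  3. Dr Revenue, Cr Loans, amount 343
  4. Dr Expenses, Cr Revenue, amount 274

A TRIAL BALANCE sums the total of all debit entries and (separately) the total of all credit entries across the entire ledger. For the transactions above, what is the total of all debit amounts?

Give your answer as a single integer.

Txn 1: debit+=429
Txn 2: debit+=28
Txn 3: debit+=343
Txn 4: debit+=274
Total debits = 1074

Answer: 1074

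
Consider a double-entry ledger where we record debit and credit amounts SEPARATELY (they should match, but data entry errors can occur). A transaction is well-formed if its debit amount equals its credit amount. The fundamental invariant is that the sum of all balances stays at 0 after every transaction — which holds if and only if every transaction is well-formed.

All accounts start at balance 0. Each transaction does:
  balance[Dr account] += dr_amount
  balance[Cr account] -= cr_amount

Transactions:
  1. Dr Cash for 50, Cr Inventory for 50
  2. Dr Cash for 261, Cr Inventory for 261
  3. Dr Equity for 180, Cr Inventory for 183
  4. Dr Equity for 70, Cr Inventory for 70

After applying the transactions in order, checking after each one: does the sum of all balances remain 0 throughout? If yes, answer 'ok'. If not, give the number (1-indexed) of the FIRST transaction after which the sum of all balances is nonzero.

After txn 1: dr=50 cr=50 sum_balances=0
After txn 2: dr=261 cr=261 sum_balances=0
After txn 3: dr=180 cr=183 sum_balances=-3
After txn 4: dr=70 cr=70 sum_balances=-3

Answer: 3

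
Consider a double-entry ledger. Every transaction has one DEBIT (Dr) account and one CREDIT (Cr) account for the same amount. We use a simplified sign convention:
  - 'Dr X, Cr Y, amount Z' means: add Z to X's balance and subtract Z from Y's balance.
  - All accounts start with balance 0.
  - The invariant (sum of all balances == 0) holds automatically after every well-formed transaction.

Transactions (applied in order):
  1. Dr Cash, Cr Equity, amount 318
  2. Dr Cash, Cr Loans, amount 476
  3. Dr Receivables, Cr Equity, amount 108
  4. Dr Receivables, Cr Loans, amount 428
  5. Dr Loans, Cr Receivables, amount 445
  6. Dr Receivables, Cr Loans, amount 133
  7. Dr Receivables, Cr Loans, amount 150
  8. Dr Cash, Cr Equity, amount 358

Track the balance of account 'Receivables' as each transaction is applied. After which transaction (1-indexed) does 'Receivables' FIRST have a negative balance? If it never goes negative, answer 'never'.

Answer: never

Derivation:
After txn 1: Receivables=0
After txn 2: Receivables=0
After txn 3: Receivables=108
After txn 4: Receivables=536
After txn 5: Receivables=91
After txn 6: Receivables=224
After txn 7: Receivables=374
After txn 8: Receivables=374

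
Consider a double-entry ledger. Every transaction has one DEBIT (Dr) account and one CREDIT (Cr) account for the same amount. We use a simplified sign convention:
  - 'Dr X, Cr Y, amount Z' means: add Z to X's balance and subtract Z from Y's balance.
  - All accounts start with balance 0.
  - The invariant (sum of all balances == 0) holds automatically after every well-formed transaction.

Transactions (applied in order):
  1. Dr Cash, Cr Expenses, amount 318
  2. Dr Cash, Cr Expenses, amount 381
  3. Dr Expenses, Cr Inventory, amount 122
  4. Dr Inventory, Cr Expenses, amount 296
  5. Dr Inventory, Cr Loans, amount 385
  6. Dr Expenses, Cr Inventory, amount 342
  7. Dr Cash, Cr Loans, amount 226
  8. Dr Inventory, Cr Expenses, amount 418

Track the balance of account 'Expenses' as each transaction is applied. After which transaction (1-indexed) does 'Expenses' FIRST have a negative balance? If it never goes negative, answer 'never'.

Answer: 1

Derivation:
After txn 1: Expenses=-318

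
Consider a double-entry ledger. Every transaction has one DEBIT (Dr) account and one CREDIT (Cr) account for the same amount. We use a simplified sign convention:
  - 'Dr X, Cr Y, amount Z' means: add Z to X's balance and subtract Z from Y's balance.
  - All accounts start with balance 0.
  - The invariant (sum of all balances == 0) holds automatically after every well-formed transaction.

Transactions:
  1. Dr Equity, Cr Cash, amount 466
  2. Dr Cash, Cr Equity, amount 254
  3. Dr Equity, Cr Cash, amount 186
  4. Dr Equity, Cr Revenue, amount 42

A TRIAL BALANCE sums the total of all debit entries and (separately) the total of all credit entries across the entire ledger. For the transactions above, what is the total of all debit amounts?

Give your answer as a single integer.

Txn 1: debit+=466
Txn 2: debit+=254
Txn 3: debit+=186
Txn 4: debit+=42
Total debits = 948

Answer: 948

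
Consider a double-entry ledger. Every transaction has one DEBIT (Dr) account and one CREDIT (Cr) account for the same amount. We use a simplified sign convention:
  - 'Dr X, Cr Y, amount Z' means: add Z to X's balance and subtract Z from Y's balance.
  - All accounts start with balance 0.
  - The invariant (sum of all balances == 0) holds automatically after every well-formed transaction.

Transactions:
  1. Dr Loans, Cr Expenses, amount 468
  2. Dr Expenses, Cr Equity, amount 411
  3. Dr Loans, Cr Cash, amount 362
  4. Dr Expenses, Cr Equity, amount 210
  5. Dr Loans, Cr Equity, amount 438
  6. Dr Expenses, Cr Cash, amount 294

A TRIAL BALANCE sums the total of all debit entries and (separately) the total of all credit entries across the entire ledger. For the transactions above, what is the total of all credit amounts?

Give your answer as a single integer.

Answer: 2183

Derivation:
Txn 1: credit+=468
Txn 2: credit+=411
Txn 3: credit+=362
Txn 4: credit+=210
Txn 5: credit+=438
Txn 6: credit+=294
Total credits = 2183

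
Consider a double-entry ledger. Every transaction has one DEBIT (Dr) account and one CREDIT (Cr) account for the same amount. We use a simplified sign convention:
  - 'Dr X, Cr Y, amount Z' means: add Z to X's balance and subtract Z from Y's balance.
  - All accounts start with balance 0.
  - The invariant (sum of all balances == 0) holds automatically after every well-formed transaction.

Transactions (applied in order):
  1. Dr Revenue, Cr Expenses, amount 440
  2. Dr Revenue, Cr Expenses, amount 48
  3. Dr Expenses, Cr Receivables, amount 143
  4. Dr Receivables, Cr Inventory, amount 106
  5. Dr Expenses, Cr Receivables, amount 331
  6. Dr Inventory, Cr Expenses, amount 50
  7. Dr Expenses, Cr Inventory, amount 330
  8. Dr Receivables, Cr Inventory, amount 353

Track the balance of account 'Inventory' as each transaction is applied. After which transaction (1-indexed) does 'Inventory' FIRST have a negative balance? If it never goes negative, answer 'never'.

Answer: 4

Derivation:
After txn 1: Inventory=0
After txn 2: Inventory=0
After txn 3: Inventory=0
After txn 4: Inventory=-106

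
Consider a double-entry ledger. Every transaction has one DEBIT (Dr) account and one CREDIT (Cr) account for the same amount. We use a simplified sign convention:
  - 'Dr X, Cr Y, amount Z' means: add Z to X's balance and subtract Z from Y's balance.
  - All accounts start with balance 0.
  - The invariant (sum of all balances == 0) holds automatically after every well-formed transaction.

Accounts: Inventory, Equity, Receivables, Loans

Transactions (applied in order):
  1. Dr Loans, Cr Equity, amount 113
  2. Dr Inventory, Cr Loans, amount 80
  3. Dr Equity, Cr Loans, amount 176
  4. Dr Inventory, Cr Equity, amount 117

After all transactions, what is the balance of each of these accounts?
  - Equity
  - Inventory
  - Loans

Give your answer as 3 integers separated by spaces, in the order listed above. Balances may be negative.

Answer: -54 197 -143

Derivation:
After txn 1 (Dr Loans, Cr Equity, amount 113): Equity=-113 Loans=113
After txn 2 (Dr Inventory, Cr Loans, amount 80): Equity=-113 Inventory=80 Loans=33
After txn 3 (Dr Equity, Cr Loans, amount 176): Equity=63 Inventory=80 Loans=-143
After txn 4 (Dr Inventory, Cr Equity, amount 117): Equity=-54 Inventory=197 Loans=-143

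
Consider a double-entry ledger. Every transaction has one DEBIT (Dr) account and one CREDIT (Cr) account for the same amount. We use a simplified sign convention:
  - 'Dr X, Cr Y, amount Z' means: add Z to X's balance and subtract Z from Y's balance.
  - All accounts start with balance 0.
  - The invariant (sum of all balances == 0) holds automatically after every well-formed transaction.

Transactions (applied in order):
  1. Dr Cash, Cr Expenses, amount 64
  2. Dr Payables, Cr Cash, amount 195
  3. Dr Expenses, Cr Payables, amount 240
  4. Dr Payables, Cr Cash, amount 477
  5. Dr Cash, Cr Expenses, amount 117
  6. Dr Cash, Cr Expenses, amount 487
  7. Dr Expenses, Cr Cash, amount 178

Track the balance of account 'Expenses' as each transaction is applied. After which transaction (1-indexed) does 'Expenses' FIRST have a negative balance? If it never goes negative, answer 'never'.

After txn 1: Expenses=-64

Answer: 1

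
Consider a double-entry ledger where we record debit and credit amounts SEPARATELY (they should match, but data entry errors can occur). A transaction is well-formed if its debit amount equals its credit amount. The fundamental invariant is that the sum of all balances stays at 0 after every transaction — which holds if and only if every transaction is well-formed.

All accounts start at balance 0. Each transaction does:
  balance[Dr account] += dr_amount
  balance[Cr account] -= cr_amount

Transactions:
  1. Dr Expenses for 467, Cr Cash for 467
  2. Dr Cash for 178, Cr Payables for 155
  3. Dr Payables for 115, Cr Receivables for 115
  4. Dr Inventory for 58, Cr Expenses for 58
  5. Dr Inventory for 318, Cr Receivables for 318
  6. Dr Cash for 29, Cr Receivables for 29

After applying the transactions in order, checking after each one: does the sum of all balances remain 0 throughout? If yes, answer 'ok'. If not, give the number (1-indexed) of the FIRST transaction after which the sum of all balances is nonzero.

Answer: 2

Derivation:
After txn 1: dr=467 cr=467 sum_balances=0
After txn 2: dr=178 cr=155 sum_balances=23
After txn 3: dr=115 cr=115 sum_balances=23
After txn 4: dr=58 cr=58 sum_balances=23
After txn 5: dr=318 cr=318 sum_balances=23
After txn 6: dr=29 cr=29 sum_balances=23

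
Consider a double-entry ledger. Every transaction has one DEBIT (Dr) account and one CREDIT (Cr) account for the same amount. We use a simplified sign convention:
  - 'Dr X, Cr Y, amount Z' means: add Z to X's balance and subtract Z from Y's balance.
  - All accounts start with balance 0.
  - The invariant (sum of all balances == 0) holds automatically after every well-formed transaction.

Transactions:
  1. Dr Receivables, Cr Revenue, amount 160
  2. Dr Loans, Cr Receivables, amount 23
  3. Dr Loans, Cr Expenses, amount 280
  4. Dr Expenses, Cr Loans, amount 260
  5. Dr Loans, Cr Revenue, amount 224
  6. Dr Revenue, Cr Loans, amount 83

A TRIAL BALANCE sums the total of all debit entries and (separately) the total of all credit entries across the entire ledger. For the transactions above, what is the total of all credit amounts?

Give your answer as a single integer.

Txn 1: credit+=160
Txn 2: credit+=23
Txn 3: credit+=280
Txn 4: credit+=260
Txn 5: credit+=224
Txn 6: credit+=83
Total credits = 1030

Answer: 1030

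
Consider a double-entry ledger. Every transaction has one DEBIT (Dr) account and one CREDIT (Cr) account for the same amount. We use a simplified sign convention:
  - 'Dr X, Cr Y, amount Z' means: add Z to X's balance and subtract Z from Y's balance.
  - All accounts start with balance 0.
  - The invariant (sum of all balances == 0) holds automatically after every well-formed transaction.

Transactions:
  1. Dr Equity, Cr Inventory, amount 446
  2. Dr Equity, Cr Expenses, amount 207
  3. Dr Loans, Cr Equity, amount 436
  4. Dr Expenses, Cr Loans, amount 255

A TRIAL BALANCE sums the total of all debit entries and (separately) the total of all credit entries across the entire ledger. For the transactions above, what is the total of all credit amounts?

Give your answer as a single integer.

Answer: 1344

Derivation:
Txn 1: credit+=446
Txn 2: credit+=207
Txn 3: credit+=436
Txn 4: credit+=255
Total credits = 1344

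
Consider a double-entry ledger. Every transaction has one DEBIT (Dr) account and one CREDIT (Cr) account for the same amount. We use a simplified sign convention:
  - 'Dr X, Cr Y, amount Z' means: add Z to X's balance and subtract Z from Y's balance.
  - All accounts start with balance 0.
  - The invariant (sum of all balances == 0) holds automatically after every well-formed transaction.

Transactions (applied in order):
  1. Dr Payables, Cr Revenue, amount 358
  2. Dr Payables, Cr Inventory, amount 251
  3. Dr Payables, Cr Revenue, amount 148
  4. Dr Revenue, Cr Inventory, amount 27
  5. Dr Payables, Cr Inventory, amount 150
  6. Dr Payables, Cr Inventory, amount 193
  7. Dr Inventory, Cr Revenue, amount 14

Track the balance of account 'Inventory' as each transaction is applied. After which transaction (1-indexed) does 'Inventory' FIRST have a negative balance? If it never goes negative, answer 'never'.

Answer: 2

Derivation:
After txn 1: Inventory=0
After txn 2: Inventory=-251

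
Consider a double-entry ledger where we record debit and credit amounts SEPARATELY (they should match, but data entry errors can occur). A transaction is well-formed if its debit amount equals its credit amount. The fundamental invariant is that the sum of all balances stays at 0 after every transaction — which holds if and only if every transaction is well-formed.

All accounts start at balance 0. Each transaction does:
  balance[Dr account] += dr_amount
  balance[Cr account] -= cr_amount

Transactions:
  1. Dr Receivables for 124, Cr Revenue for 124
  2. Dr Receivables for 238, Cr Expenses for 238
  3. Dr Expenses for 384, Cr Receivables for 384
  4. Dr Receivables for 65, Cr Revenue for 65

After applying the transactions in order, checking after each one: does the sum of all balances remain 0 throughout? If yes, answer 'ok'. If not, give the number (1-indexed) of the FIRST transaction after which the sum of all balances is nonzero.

After txn 1: dr=124 cr=124 sum_balances=0
After txn 2: dr=238 cr=238 sum_balances=0
After txn 3: dr=384 cr=384 sum_balances=0
After txn 4: dr=65 cr=65 sum_balances=0

Answer: ok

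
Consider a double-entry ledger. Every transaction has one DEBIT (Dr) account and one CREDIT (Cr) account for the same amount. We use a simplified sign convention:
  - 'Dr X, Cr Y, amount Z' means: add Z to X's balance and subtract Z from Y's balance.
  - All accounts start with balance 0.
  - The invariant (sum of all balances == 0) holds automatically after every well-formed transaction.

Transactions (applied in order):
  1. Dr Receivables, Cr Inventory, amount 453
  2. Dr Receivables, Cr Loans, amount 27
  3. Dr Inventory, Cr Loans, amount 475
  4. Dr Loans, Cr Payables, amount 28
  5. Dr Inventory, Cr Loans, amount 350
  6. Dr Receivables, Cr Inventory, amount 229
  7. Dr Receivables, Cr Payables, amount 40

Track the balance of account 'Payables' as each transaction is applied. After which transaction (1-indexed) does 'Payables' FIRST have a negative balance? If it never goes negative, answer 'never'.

Answer: 4

Derivation:
After txn 1: Payables=0
After txn 2: Payables=0
After txn 3: Payables=0
After txn 4: Payables=-28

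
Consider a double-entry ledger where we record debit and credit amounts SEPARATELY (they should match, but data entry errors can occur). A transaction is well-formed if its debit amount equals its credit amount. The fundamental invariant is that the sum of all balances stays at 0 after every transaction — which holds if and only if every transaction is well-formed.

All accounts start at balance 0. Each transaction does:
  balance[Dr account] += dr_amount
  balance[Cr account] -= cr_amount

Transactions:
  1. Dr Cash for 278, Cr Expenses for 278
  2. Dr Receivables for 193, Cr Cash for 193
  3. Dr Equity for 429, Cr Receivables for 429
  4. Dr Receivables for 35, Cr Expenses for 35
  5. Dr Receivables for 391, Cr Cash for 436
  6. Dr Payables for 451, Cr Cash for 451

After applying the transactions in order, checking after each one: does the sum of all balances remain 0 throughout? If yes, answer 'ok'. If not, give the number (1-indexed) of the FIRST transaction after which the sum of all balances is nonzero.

After txn 1: dr=278 cr=278 sum_balances=0
After txn 2: dr=193 cr=193 sum_balances=0
After txn 3: dr=429 cr=429 sum_balances=0
After txn 4: dr=35 cr=35 sum_balances=0
After txn 5: dr=391 cr=436 sum_balances=-45
After txn 6: dr=451 cr=451 sum_balances=-45

Answer: 5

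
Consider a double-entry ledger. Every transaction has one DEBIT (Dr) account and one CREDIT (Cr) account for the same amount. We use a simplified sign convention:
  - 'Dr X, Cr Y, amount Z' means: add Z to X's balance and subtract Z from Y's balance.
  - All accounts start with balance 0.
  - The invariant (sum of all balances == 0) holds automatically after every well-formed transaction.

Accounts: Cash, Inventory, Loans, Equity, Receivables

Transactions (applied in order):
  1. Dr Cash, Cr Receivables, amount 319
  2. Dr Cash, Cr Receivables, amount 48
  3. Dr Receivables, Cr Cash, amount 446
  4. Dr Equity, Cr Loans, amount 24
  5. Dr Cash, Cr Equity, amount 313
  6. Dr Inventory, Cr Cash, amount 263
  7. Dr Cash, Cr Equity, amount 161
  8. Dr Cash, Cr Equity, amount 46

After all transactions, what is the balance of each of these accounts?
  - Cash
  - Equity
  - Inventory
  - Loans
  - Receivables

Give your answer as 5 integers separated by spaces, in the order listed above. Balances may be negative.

After txn 1 (Dr Cash, Cr Receivables, amount 319): Cash=319 Receivables=-319
After txn 2 (Dr Cash, Cr Receivables, amount 48): Cash=367 Receivables=-367
After txn 3 (Dr Receivables, Cr Cash, amount 446): Cash=-79 Receivables=79
After txn 4 (Dr Equity, Cr Loans, amount 24): Cash=-79 Equity=24 Loans=-24 Receivables=79
After txn 5 (Dr Cash, Cr Equity, amount 313): Cash=234 Equity=-289 Loans=-24 Receivables=79
After txn 6 (Dr Inventory, Cr Cash, amount 263): Cash=-29 Equity=-289 Inventory=263 Loans=-24 Receivables=79
After txn 7 (Dr Cash, Cr Equity, amount 161): Cash=132 Equity=-450 Inventory=263 Loans=-24 Receivables=79
After txn 8 (Dr Cash, Cr Equity, amount 46): Cash=178 Equity=-496 Inventory=263 Loans=-24 Receivables=79

Answer: 178 -496 263 -24 79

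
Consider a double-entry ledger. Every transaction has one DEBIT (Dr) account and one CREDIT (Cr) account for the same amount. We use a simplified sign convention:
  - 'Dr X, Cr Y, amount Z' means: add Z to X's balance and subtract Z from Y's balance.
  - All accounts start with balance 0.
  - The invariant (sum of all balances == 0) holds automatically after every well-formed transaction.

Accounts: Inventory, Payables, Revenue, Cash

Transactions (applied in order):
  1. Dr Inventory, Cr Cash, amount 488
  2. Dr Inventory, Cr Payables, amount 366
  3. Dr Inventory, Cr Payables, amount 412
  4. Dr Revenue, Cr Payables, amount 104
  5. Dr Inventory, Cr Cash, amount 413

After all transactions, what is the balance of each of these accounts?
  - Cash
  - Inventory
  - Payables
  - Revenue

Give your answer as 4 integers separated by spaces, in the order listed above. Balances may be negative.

After txn 1 (Dr Inventory, Cr Cash, amount 488): Cash=-488 Inventory=488
After txn 2 (Dr Inventory, Cr Payables, amount 366): Cash=-488 Inventory=854 Payables=-366
After txn 3 (Dr Inventory, Cr Payables, amount 412): Cash=-488 Inventory=1266 Payables=-778
After txn 4 (Dr Revenue, Cr Payables, amount 104): Cash=-488 Inventory=1266 Payables=-882 Revenue=104
After txn 5 (Dr Inventory, Cr Cash, amount 413): Cash=-901 Inventory=1679 Payables=-882 Revenue=104

Answer: -901 1679 -882 104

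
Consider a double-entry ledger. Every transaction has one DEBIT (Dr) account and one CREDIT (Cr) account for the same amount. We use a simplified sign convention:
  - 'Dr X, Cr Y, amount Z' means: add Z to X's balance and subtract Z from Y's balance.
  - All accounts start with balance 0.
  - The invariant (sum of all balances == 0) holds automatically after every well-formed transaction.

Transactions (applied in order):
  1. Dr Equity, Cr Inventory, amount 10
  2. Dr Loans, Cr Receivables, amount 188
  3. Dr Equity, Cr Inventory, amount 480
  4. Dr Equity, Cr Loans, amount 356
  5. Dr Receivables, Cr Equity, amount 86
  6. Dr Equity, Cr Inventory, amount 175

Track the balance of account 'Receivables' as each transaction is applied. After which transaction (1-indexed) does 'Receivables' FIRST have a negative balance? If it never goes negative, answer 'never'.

Answer: 2

Derivation:
After txn 1: Receivables=0
After txn 2: Receivables=-188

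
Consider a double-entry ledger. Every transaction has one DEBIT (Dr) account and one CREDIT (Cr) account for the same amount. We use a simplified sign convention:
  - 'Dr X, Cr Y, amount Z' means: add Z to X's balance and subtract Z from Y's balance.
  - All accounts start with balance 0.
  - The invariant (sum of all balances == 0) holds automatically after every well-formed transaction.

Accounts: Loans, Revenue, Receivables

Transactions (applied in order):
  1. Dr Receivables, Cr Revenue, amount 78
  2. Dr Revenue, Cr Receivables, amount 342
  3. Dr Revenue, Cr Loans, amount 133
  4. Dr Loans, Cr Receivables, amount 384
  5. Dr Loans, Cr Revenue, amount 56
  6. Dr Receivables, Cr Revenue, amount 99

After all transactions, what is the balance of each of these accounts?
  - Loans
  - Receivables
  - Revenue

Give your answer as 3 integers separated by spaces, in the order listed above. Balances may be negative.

After txn 1 (Dr Receivables, Cr Revenue, amount 78): Receivables=78 Revenue=-78
After txn 2 (Dr Revenue, Cr Receivables, amount 342): Receivables=-264 Revenue=264
After txn 3 (Dr Revenue, Cr Loans, amount 133): Loans=-133 Receivables=-264 Revenue=397
After txn 4 (Dr Loans, Cr Receivables, amount 384): Loans=251 Receivables=-648 Revenue=397
After txn 5 (Dr Loans, Cr Revenue, amount 56): Loans=307 Receivables=-648 Revenue=341
After txn 6 (Dr Receivables, Cr Revenue, amount 99): Loans=307 Receivables=-549 Revenue=242

Answer: 307 -549 242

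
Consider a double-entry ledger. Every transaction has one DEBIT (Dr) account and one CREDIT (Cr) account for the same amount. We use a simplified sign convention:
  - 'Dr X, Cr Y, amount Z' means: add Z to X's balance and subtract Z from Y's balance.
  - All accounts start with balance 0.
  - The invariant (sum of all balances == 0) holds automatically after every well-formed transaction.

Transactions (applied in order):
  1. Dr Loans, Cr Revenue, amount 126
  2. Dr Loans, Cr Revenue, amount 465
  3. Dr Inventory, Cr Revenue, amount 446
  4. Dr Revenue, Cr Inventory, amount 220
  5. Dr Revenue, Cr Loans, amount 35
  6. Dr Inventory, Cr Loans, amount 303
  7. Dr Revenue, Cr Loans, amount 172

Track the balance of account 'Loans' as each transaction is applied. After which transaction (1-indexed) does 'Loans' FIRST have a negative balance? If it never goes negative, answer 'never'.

Answer: never

Derivation:
After txn 1: Loans=126
After txn 2: Loans=591
After txn 3: Loans=591
After txn 4: Loans=591
After txn 5: Loans=556
After txn 6: Loans=253
After txn 7: Loans=81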